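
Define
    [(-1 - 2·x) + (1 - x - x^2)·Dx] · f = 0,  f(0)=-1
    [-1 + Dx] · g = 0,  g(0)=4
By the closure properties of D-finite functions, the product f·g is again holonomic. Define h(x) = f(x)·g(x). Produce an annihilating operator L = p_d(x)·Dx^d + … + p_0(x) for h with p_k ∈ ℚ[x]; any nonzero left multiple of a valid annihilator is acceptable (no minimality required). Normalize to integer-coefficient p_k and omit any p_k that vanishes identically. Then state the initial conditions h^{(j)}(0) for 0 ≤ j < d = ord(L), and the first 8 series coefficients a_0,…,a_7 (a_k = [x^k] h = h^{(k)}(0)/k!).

f: a_k = -1, -1, -2, -3, -5, -8, -13, -21, …
g: a_k = 4, 4, 2, 2/3, 1/6, 1/30, 1/180, 1/1260, …
f·g: L₀ = L_f ⊗_s L_g, ord ≤ 1·1.
L = (2 + x - x^2) + (-1 + x + x^2)·Dx  (order 1).
h: a_k = -4, -8, -14, -68/3, -221/6, -893/15, -17347/180, -98221/630, …
ICs: h(0) = -4.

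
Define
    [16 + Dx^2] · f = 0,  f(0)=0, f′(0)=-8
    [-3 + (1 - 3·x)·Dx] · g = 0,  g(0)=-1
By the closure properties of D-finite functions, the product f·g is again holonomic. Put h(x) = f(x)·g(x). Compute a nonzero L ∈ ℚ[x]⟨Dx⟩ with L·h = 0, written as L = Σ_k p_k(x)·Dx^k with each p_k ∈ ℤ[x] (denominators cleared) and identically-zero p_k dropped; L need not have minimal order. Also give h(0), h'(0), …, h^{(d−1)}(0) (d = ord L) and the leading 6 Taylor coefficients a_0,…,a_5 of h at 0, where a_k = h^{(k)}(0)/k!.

f: a_k = 0, -8, 0, 64/3, 0, -256/15, …
g: a_k = -1, -3, -9, -27, -81, -243, …
Product ⇒ symmetric product L₀, ord ≤ 2.
L = (-16 + 48·x) + 6·Dx + (-1 + 3·x)·Dx^2  (order 2).
h: a_k = 0, 8, 24, 152/3, 152, 7096/15, …
ICs: h(0) = 0, h′(0) = 8.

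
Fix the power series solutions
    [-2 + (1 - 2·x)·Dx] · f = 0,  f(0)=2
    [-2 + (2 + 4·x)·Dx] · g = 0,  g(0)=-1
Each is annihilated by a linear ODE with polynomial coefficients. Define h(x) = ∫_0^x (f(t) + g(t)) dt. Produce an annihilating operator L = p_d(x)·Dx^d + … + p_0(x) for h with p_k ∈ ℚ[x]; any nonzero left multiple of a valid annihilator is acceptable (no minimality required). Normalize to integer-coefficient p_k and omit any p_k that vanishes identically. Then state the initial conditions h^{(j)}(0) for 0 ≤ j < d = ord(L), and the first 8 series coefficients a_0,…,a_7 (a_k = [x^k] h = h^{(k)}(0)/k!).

L = (-10 - 12·x)·Dx + (9 + 28·x + 36·x^2)·Dx^2 + (-1 - 6·x + 4·x^2 + 24·x^3)·Dx^3  (order 3).
h: a_k = 0, 1, 3/2, 17/6, 31/8, 261/40, 505/48, 2069/112, …
ICs: h(0) = 0, h′(0) = 1, h′′(0) = 3.

f: a_k = 2, 4, 8, 16, 32, 64, 128, 256, …
g: a_k = -1, -1, 1/2, -1/2, 5/8, -7/8, 21/16, -33/16, …
Sum ⇒ L₀ = lclm(L_f,L_g) in ℚ(x)⟨Dx⟩.
h=∫₀ˣh₀: take L = L₀·Dx.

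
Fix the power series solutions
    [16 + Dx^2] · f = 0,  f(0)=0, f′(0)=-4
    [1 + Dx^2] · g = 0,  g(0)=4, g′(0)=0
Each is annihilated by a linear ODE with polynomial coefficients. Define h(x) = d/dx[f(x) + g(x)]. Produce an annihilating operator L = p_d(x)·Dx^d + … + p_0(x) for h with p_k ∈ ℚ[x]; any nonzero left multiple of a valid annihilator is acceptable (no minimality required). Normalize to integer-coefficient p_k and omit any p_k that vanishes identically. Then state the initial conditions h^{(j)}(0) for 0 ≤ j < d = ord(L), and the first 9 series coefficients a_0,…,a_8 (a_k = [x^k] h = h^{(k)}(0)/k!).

f: a_k = 0, -4, 0, 32/3, 0, -128/15, 0, 1024/315, 0, …
g: a_k = 4, 0, -2, 0, 1/6, 0, -1/180, 0, 1/10080, …
Sum ⇒ L₀ = lclm(L_f,L_g) in ℚ(x)⟨Dx⟩.
h=h₀': d/dx-closure on L₀ ⇒ L.
L = 16 + 17·Dx^2 + Dx^4  (order 4).
h: a_k = -4, -4, 32, 2/3, -128/3, -1/30, 1024/45, 1/1260, -2048/315, …
ICs: h(0) = -4, h′(0) = -4, h′′(0) = 64, h′′′(0) = 4.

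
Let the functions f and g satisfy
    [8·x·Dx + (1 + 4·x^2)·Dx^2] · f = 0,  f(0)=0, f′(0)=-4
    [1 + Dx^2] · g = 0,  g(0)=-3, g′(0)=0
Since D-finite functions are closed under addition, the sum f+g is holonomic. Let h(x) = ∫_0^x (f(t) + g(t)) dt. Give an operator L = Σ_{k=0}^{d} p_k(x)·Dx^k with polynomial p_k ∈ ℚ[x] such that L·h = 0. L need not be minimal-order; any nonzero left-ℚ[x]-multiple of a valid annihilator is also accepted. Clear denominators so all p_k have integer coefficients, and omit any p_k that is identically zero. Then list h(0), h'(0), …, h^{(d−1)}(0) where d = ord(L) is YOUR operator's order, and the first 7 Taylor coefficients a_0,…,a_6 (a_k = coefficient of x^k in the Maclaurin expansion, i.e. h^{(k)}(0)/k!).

L = (-376·x + 1600·x^3 + 128·x^5)·Dx^2 + (-7 + 76·x^2 + 432·x^4 + 64·x^6)·Dx^3 + (-376·x + 1600·x^3 + 128·x^5)·Dx^4 + (-7 + 76·x^2 + 432·x^4 + 64·x^6)·Dx^5  (order 5).
h: a_k = 0, -3, -2, 1/2, 4/3, -1/40, -32/15, …
ICs: h(0) = 0, h′(0) = -3, h′′(0) = -4, h′′′(0) = 3, h′′′′(0) = 32.

f: a_k = 0, -4, 0, 16/3, 0, -64/5, 0, …
g: a_k = -3, 0, 3/2, 0, -1/8, 0, 1/240, …
L₀ := lclm(L_f,L_g); ord L₀ ≤ 2+2.
h=∫₀ˣh₀: take L = L₀·Dx.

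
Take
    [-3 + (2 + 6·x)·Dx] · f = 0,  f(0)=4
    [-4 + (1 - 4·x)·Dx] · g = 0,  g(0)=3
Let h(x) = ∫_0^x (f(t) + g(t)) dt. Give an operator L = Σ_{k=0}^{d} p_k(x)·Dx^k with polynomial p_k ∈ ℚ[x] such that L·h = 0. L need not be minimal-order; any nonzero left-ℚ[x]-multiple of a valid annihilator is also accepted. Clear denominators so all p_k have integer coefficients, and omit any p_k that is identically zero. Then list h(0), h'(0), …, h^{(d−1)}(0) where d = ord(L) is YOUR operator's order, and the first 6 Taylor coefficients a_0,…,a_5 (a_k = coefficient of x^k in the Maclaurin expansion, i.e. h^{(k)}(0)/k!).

f: a_k = 4, 6, -9/2, 27/4, -405/32, 1701/64, …
g: a_k = 3, 12, 48, 192, 768, 3072, …
Sum ⇒ L₀ = lclm(L_f,L_g) in ℚ(x)⟨Dx⟩.
h=∫h₀ ⇒ L = L₀·Dx.
L = (228 + 432·x)·Dx + (-137 - 696·x - 1296·x^2)·Dx^2 + (10 + 62·x - 192·x^2 - 864·x^3)·Dx^3  (order 3).
h: a_k = 0, 7, 9, 29/2, 795/16, 24171/160, …
ICs: h(0) = 0, h′(0) = 7, h′′(0) = 18.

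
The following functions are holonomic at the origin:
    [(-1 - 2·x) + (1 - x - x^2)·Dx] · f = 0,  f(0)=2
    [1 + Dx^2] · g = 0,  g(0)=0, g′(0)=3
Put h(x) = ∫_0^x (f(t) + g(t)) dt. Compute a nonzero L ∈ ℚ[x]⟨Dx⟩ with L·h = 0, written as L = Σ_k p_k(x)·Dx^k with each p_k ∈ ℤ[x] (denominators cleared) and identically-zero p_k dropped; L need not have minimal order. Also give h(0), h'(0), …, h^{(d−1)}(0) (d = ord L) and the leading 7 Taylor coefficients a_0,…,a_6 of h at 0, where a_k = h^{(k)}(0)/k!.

L = (19 + 48·x + 31·x^2 + 24·x^3 + 5·x^4 + 2·x^5)·Dx + (-5 + x + 4·x^2 + 7·x^3 + 6·x^4 + 3·x^5 + x^6)·Dx^2 + (19 + 48·x + 31·x^2 + 24·x^3 + 5·x^4 + 2·x^5)·Dx^3 + (-5 + x + 4·x^2 + 7·x^3 + 6·x^4 + 3·x^5 + x^6)·Dx^4  (order 4).
h: a_k = 0, 2, 5/2, 4/3, 11/8, 2, 641/240, …
ICs: h(0) = 0, h′(0) = 2, h′′(0) = 5, h′′′(0) = 8.

f: a_k = 2, 2, 4, 6, 10, 16, 26, …
g: a_k = 0, 3, 0, -1/2, 0, 1/40, 0, …
h₀=f+g: left-lcm gives L₀, ord ≤ 3.
h=∫₀ˣh₀: take L = L₀·Dx.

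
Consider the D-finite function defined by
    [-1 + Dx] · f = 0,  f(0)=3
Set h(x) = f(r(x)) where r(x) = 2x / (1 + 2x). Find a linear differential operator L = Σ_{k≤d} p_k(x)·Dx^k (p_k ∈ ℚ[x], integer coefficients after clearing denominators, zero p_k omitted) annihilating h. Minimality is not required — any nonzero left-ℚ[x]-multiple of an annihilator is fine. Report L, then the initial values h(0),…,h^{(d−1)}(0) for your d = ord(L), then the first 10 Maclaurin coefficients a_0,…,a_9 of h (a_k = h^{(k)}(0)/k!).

f: a_k = 3, 3, 3/2, 1/2, 1/8, 1/40, 1/240, 1/1680, 1/13440, 1/120960, …
h₀=f(r): pull back L_f along r ⇒ L₀.
L = -2 + (1 + 4·x + 4·x^2)·Dx  (order 1).
h: a_k = 3, 6, -6, 4, 2, -76/5, 604/15, -8728/105, 15682/105, -226076/945, …
ICs: h(0) = 3.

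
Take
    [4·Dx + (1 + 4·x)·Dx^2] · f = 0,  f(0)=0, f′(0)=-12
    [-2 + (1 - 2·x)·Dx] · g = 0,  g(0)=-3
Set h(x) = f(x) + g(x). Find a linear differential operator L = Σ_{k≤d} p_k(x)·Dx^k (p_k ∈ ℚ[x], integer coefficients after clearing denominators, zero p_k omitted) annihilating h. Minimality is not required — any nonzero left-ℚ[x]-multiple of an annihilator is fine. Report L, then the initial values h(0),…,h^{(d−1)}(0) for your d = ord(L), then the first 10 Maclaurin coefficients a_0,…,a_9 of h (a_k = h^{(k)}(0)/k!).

L = (-28 - 16·x)·Dx + (1 - 40·x - 32·x^2)·Dx^2 + (1 + 3·x - 6·x^2 - 8·x^3)·Dx^3  (order 3).
h: a_k = -3, -18, 12, -88, 144, -3552/5, 1856, -51840/7, 23808, -266752/3, …
ICs: h(0) = -3, h′(0) = -18, h′′(0) = 24.

f: a_k = 0, -12, 24, -64, 192, -3072/5, 2048, -49152/7, 24576, -262144/3, …
g: a_k = -3, -6, -12, -24, -48, -96, -192, -384, -768, -1536, …
f+g: L₀ = lclm(L_f,L_g), ord ≤ 2+1.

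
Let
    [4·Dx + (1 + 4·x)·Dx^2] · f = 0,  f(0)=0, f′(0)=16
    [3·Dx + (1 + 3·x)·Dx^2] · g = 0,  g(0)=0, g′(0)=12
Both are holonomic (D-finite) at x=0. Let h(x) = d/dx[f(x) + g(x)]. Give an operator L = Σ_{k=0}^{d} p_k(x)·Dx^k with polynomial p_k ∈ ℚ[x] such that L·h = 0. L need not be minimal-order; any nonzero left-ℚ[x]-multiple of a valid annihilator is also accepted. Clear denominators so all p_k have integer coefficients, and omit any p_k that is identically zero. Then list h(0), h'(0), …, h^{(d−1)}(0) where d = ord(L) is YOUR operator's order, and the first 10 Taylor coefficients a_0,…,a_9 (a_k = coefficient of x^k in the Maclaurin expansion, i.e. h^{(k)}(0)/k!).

f: a_k = 0, 16, -32, 256/3, -256, 4096/5, -8192/3, 65536/7, -32768, 1048576/9, …
g: a_k = 0, 12, -18, 36, -81, 972/5, -486, 8748/7, -6561/2, 8748, …
Sum ⇒ L₀ = lclm(L_f,L_g) in ℚ(x)⟨Dx⟩.
Derive L from L₀ (diff closure).
L = 24 + (14 + 48·x)·Dx + (1 + 7·x + 12·x^2)·Dx^2  (order 2).
h: a_k = 28, -100, 364, -1348, 5068, -19300, 74284, -288388, 1127308, -4430500, …
ICs: h(0) = 28, h′(0) = -100.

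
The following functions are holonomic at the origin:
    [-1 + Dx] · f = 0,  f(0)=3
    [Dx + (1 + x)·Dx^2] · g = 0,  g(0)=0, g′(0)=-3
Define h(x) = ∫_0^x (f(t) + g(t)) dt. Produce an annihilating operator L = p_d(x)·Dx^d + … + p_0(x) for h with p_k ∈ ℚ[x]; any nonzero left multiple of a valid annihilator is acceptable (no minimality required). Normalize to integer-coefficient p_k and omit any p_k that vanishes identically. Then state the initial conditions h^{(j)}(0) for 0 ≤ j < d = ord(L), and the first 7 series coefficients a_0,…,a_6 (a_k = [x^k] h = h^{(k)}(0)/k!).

f: a_k = 3, 3, 3/2, 1/2, 1/8, 1/40, 1/240, …
g: a_k = 0, -3, 3/2, -1, 3/4, -3/5, 1/2, …
Sum ⇒ L₀ = lclm(L_f,L_g) in ℚ(x)⟨Dx⟩.
h=∫h₀ ⇒ L = L₀·Dx.
L = (-3 - x)·Dx^2 + (1 - 2·x - x^2)·Dx^3 + (2 + 3·x + x^2)·Dx^4  (order 4).
h: a_k = 0, 3, 0, 1, -1/8, 7/40, -23/240, …
ICs: h(0) = 0, h′(0) = 3, h′′(0) = 0, h′′′(0) = 6.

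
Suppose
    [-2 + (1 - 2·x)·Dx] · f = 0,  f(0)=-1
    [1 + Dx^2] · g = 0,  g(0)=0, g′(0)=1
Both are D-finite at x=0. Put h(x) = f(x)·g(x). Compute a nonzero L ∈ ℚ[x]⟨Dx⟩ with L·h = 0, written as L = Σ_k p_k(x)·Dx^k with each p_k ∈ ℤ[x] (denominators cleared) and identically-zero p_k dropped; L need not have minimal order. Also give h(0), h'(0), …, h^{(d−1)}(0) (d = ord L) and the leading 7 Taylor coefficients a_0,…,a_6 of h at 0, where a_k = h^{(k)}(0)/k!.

L = (-1 + 2·x) + 4·Dx + (-1 + 2·x)·Dx^2  (order 2).
h: a_k = 0, -1, -2, -23/6, -23/3, -1841/120, -1841/60, …
ICs: h(0) = 0, h′(0) = -1.

f: a_k = -1, -2, -4, -8, -16, -32, -64, …
g: a_k = 0, 1, 0, -1/6, 0, 1/120, 0, …
Product ⇒ symmetric product L₀, ord ≤ 2.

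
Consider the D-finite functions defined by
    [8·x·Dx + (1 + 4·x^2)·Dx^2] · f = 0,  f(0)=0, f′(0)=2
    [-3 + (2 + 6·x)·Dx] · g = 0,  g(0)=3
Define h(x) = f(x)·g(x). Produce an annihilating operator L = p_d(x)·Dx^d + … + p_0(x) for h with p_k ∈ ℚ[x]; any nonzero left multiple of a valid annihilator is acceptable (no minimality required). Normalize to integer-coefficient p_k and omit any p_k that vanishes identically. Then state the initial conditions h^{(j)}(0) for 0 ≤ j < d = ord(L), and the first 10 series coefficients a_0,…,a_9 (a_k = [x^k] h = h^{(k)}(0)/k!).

L = (27 - 48·x - 36·x^2) + (-12 - 4·x + 144·x^2 + 144·x^3)·Dx + (4 + 24·x + 52·x^2 + 96·x^3 + 144·x^4)·Dx^2  (order 2).
h: a_k = 0, 6, 9, -59/4, -15/8, 2949/320, 35307/640, -2523957/17920, 3884931/35840, -77121523/344064, …
ICs: h(0) = 0, h′(0) = 6.

f: a_k = 0, 2, 0, -8/3, 0, 32/5, 0, -128/7, 0, 512/9, …
g: a_k = 3, 9/2, -27/8, 81/16, -1215/128, 5103/256, -45927/1024, 216513/2048, -8444007/32768, 42220035/65536, …
L₀ := L_f ⊗_s L_g (sym. prod.), ord ≤ 2.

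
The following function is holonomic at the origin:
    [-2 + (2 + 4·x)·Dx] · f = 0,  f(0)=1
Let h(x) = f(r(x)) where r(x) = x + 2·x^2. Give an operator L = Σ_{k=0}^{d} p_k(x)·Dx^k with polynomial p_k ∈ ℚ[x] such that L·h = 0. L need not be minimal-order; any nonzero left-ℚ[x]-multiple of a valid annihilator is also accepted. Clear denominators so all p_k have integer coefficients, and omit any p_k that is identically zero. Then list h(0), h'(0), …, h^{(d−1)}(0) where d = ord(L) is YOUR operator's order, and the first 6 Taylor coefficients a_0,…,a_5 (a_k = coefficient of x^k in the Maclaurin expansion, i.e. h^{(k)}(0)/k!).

f: a_k = 1, 1, -1/2, 1/2, -5/8, 7/8, …
Change of var in L_f (x↦r) gives L₀.
L = (-1 - 4·x) + (1 + 2·x + 4·x^2)·Dx  (order 1).
h: a_k = 1, 1, 3/2, -3/2, 3/8, 15/8, …
ICs: h(0) = 1.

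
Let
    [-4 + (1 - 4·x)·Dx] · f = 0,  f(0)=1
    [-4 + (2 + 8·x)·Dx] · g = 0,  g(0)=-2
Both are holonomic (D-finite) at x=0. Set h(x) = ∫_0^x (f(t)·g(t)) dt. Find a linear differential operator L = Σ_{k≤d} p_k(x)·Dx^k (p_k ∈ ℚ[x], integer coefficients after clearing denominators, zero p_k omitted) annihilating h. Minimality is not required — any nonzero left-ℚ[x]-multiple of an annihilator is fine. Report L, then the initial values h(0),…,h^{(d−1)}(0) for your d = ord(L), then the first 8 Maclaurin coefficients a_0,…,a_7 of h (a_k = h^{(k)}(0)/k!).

L = (6 + 8·x)·Dx + (-1 + 16·x^2)·Dx^2  (order 2).
h: a_k = 0, -2, -6, -44/3, -46, -716/5, -1460/3, -11512/7, …
ICs: h(0) = 0, h′(0) = -2.

f: a_k = 1, 4, 16, 64, 256, 1024, 4096, 16384, …
g: a_k = -2, -4, 4, -8, 20, -56, 168, -528, …
f·g: L₀ = L_f ⊗_s L_g, ord ≤ 1·1.
h=∫h₀ ⇒ L = L₀·Dx.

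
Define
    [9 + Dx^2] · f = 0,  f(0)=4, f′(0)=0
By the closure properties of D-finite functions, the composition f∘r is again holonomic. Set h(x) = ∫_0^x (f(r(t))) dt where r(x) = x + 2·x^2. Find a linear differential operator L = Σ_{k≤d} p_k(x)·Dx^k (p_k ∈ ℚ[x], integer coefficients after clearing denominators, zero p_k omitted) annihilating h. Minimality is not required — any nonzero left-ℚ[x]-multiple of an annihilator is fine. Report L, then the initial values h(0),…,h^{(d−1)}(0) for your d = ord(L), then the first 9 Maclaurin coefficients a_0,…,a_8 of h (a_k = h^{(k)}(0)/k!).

f: a_k = 4, 0, -18, 0, 27/2, 0, -81/20, 0, 729/1120, …
L₀ from L_f via x↦r, Dx↦r'^{-1}Dx.
h=∫₀ˣh₀: take L = L₀·Dx.
L = (9 + 108·x + 432·x^2 + 576·x^3)·Dx - 4·Dx^2 + (1 + 4·x)·Dx^3  (order 3).
h: a_k = 0, 4, 0, -6, -18, -117/10, 18, 6399/140, 1917/40, …
ICs: h(0) = 0, h′(0) = 4, h′′(0) = 0.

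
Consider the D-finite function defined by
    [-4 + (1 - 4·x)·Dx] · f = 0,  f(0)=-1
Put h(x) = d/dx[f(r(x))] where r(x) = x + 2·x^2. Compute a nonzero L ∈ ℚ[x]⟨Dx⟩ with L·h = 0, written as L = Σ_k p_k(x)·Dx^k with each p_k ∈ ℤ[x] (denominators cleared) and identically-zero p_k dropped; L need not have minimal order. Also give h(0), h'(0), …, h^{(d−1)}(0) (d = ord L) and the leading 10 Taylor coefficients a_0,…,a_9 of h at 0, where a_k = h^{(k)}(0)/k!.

L = (12 + 48·x + 96·x^2) + (-1 + 24·x^2 + 32·x^3)·Dx  (order 1).
h: a_k = -4, -48, -384, -2816, -19200, -125952, -802816, -5013504, -30818304, -187105280, …
ICs: h(0) = -4.

f: a_k = -1, -4, -16, -64, -256, -1024, -4096, -16384, -65536, -262144, …
Change of var in L_f (x↦r) gives L₀.
Derive L from L₀ (diff closure).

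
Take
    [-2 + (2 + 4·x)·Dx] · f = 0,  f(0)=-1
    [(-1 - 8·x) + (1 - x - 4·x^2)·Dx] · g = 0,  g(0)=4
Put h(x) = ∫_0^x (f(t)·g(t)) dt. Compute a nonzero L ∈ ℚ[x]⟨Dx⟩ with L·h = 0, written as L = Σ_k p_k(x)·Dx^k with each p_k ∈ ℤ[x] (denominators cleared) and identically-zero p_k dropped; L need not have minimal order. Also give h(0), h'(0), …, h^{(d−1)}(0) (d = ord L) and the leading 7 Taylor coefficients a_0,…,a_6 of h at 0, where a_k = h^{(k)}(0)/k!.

f: a_k = -1, -1, 1/2, -1/2, 5/8, -7/8, 21/16, …
g: a_k = 4, 4, 20, 36, 116, 260, 724, …
Sym-product of L_f,L_g gives L₀ (≤ ord 1).
h=∫₀ˣh₀: take L = L₀·Dx.
L = (2 + 9·x + 12·x^2)·Dx + (-1 - x + 6·x^2 + 8·x^3)·Dx^2  (order 2).
h: a_k = 0, -4, -4, -22/3, -14, -283/10, -123/2, …
ICs: h(0) = 0, h′(0) = -4.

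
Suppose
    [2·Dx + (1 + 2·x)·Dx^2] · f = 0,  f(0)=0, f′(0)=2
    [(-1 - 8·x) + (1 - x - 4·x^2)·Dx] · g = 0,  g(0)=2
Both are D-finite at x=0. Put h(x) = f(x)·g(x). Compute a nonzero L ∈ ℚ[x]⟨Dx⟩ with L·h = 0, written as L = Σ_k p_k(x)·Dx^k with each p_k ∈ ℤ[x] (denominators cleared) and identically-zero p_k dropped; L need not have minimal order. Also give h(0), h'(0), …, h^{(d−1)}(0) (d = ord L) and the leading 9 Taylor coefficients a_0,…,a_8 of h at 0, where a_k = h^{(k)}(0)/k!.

L = (10 + 32·x) + (22·x + 40·x^2)·Dx + (-1 - x + 6·x^2 + 8·x^3)·Dx^2  (order 2).
h: a_k = 0, 4, 0, 64/3, 40/3, 1672/15, 2152/15, 13144/21, 39752/35, …
ICs: h(0) = 0, h′(0) = 4.

f: a_k = 0, 2, -2, 8/3, -4, 32/5, -32/3, 128/7, -32, …
g: a_k = 2, 2, 10, 18, 58, 130, 362, 882, 2330, …
Product ⇒ symmetric product L₀, ord ≤ 2.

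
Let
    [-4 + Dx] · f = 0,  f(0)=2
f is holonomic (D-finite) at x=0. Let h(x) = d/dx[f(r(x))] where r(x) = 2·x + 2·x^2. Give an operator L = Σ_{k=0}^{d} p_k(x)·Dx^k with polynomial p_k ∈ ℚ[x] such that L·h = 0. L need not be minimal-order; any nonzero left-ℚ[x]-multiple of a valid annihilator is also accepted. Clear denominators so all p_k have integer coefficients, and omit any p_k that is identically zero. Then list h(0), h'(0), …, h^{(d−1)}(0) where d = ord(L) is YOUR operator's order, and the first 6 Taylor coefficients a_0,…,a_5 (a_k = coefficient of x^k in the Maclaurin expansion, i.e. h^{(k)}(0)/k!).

L = (10 + 32·x + 32·x^2) + (-1 - 2·x)·Dx  (order 1).
h: a_k = 16, 160, 896, 11008/3, 36352/3, 510976/15, …
ICs: h(0) = 16.

f: a_k = 2, 8, 16, 64/3, 64/3, 256/15, …
Substitute x→r, Dx→(1/r')Dx; clear ⇒ L₀.
h₀' ⇒ L via d/dx closure of L₀.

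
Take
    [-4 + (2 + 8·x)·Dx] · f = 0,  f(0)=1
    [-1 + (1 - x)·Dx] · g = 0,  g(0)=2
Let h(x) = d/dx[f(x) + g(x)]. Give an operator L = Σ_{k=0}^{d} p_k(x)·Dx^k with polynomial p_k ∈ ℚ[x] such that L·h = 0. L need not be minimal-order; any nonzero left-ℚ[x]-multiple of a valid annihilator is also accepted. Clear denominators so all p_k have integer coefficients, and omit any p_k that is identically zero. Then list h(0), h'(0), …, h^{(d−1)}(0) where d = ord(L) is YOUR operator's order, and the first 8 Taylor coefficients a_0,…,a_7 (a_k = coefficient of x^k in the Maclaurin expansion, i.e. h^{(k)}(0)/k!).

f: a_k = 1, 2, -2, 4, -10, 28, -84, 264, …
g: a_k = 2, 2, 2, 2, 2, 2, 2, 2, …
Weyl lclm of L_f,L_g ⇒ L₀ (ord ≤ 2).
Derive L from L₀ (diff closure).
L = (-18 - 12·x) + (3 - 36·x - 42·x^2)·Dx + (2 + 9·x + x^2 - 12·x^3)·Dx^2  (order 2).
h: a_k = 4, 0, 18, -32, 150, -492, 1862, -6848, …
ICs: h(0) = 4, h′(0) = 0.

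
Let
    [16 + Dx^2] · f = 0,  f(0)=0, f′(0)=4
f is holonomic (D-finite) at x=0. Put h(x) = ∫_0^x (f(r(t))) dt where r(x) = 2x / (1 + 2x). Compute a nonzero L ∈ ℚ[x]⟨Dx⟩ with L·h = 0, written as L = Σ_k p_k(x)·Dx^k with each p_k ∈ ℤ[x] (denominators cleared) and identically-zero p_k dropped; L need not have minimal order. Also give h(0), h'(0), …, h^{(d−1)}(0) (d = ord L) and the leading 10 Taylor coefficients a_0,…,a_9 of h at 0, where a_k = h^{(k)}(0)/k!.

L = 64·Dx + (4 + 24·x + 48·x^2 + 32·x^3)·Dx^2 + (1 + 8·x + 24·x^2 + 32·x^3 + 16·x^4)·Dx^3  (order 3).
h: a_k = 0, 0, 4, -16/3, -40/3, 448/5, -12352/45, 3840/7, -157504/315, -644096/405, …
ICs: h(0) = 0, h′(0) = 0, h′′(0) = 8.

f: a_k = 0, 4, 0, -32/3, 0, 128/15, 0, -1024/315, 0, 2048/2835, …
f∘r: x↦r, Dx↦Dx/r' in L_f ⇒ L₀.
h=∫h₀ ⇒ L = L₀·Dx.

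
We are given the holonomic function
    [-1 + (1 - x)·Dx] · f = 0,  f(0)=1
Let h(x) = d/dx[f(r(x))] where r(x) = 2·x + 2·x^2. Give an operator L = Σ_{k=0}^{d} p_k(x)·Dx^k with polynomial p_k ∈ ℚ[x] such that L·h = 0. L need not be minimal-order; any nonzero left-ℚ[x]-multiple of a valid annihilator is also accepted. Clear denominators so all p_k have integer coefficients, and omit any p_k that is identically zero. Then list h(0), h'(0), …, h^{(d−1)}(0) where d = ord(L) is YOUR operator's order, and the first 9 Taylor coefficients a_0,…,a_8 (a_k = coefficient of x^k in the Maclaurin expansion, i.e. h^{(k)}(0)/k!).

L = (6 + 12·x + 12·x^2) + (-1 + 6·x^2 + 4·x^3)·Dx  (order 1).
h: a_k = 2, 12, 48, 176, 600, 1968, 6272, 19584, 60192, …
ICs: h(0) = 2.

f: a_k = 1, 1, 1, 1, 1, 1, 1, 1, 1, …
Substitute x→r, Dx→(1/r')Dx; clear ⇒ L₀.
Differentiate: ansatz ord ≤ ord L₀ ⇒ L.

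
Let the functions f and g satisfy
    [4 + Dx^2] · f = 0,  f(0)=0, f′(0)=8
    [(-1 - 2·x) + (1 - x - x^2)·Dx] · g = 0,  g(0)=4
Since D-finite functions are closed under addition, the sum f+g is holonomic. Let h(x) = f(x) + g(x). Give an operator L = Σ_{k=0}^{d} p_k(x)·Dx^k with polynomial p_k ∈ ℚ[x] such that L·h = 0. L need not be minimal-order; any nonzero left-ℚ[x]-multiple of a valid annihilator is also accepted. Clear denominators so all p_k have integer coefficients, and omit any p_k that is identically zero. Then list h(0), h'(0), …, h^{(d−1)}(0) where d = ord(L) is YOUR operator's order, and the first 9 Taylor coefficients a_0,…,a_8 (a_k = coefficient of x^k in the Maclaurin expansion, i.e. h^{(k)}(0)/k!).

f: a_k = 0, 8, 0, -16/3, 0, 16/15, 0, -32/315, 0, …
g: a_k = 4, 4, 8, 12, 20, 32, 52, 84, 136, …
L₀ := lclm(L_f,L_g); ord L₀ ≤ 2+1.
L = (-44 - 96·x - 32·x^2 - 48·x^3 - 40·x^4 - 16·x^5) + (16 - 20·x - 8·x^2 + 16·x^3 - 12·x^4 - 24·x^5 - 8·x^6)·Dx + (-11 - 24·x - 8·x^2 - 12·x^3 - 10·x^4 - 4·x^5)·Dx^2 + (4 - 5·x - 2·x^2 + 4·x^3 - 3·x^4 - 6·x^5 - 2·x^6)·Dx^3  (order 3).
h: a_k = 4, 12, 8, 20/3, 20, 496/15, 52, 26428/315, 136, …
ICs: h(0) = 4, h′(0) = 12, h′′(0) = 16.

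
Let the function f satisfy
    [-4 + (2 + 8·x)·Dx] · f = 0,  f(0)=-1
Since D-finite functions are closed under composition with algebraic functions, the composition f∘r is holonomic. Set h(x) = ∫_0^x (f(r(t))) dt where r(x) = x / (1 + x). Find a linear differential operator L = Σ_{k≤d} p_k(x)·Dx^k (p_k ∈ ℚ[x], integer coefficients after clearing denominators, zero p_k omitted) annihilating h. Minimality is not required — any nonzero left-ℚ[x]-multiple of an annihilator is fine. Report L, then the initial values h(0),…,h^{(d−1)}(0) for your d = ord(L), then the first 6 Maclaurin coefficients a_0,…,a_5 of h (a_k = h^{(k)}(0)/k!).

L = -2·Dx + (1 + 6·x + 5·x^2)·Dx^2  (order 2).
h: a_k = 0, -1, -1, 4/3, -5/2, 6, …
ICs: h(0) = 0, h′(0) = -1.

f: a_k = -1, -2, 2, -4, 10, -28, …
h₀=f(r): pull back L_f along r ⇒ L₀.
h=∫₀ˣh₀: take L = L₀·Dx.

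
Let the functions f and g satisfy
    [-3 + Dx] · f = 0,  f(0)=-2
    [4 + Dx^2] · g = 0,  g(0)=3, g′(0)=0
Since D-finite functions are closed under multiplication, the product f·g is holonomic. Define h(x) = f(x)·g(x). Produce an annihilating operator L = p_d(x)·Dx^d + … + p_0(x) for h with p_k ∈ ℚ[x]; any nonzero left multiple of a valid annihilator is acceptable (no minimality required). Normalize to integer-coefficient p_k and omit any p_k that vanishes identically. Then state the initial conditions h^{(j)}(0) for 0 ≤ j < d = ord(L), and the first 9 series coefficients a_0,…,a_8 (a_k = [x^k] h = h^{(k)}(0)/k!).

L = 13 - 6·Dx + Dx^2  (order 2).
h: a_k = -6, -18, -15, 9, 119/4, 597/20, 407/24, 1483/280, 239/6720, …
ICs: h(0) = -6, h′(0) = -18.

f: a_k = -2, -6, -9, -9, -27/4, -81/20, -81/40, -243/280, -729/2240, …
g: a_k = 3, 0, -6, 0, 2, 0, -4/15, 0, 2/105, …
f·g: L₀ = L_f ⊗_s L_g, ord ≤ 1·2.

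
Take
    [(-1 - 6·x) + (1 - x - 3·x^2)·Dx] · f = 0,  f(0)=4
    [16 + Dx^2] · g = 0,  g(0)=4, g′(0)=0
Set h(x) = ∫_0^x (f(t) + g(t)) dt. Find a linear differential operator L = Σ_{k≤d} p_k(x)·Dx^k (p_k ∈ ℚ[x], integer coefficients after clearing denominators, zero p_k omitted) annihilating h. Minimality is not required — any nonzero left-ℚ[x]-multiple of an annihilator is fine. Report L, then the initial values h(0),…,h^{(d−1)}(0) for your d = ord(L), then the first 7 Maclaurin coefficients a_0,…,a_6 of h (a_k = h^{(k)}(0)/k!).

f: a_k = 4, 4, 16, 28, 76, 160, 388, …
g: a_k = 4, 0, -32, 0, 128/3, 0, -1024/45, …
Sum ⇒ L₀ = lclm(L_f,L_g) in ℚ(x)⟨Dx⟩.
∫: right-multiply L₀ by Dx.
L = (464 + 2816·x + 416·x^2 + 2112·x^3 + 5760·x^4 + 6912·x^5)·Dx + (-192 + 304·x + 672·x^2 - 1312·x^3 - 1008·x^4 + 3456·x^5 + 3456·x^6)·Dx^2 + (29 + 176·x + 26·x^2 + 132·x^3 + 360·x^4 + 432·x^5)·Dx^3 + (-12 + 19·x + 42·x^2 - 82·x^3 - 63·x^4 + 216·x^5 + 216·x^6)·Dx^4  (order 4).
h: a_k = 0, 8, 2, -16/3, 7, 356/15, 80/3, …
ICs: h(0) = 0, h′(0) = 8, h′′(0) = 4, h′′′(0) = -32.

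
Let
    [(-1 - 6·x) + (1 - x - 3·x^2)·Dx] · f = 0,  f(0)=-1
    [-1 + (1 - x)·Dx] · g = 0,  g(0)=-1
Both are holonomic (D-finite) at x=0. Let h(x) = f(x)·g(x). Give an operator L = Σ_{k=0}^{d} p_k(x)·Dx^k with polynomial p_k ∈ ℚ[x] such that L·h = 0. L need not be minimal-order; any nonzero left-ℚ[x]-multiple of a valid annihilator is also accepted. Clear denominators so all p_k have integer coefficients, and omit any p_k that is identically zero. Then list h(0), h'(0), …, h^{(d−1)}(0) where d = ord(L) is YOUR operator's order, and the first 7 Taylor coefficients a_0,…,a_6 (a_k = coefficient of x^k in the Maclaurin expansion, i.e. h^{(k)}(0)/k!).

f: a_k = -1, -1, -4, -7, -19, -40, -97, …
g: a_k = -1, -1, -1, -1, -1, -1, -1, …
Sym-product of L_f,L_g gives L₀ (≤ ord 1).
L = (-2 - 4·x + 9·x^2) + (1 - 2·x - 2·x^2 + 3·x^3)·Dx  (order 1).
h: a_k = 1, 2, 6, 13, 32, 72, 169, …
ICs: h(0) = 1.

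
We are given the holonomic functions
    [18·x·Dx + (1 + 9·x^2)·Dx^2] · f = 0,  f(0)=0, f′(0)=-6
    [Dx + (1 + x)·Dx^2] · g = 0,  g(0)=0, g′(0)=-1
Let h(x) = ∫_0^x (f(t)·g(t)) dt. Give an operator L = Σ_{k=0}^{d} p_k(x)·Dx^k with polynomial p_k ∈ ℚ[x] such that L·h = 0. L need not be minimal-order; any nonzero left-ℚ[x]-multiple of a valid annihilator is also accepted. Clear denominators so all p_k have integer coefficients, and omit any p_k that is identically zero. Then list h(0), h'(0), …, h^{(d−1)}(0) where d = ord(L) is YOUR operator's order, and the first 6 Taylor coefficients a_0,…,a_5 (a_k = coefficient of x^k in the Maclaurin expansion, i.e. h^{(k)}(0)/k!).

f: a_k = 0, -6, 0, 18, 0, -486/5, …
g: a_k = 0, -1, 1/2, -1/3, 1/4, -1/5, …
L₀ := L_f ⊗_s L_g (sym. prod.), ord ≤ 4.
Integrate: L := L₀·Dx.
L = (1368 + 2700·x + 37584·x^2 + 95580·x^3 + 87480·x^4 + 37908·x^5 + 26244·x^7)·Dx^2 + (1298 + 9180·x + 54612·x^2 + 194724·x^3 + 324000·x^4 + 271188·x^5 + 102060·x^6 + 78732·x^7 + 91854·x^8)·Dx^3 + (76 + 2848·x + 12096·x^2 + 43992·x^3 + 117288·x^4 + 173016·x^5 + 139968·x^6 + 75816·x^7 + 78732·x^8 + 52488·x^9)·Dx^4 + (37 + 146·x + 901·x^2 + 2808·x^3 + 7362·x^4 + 15228·x^5 + 21546·x^6 + 17496·x^7 + 12393·x^8 + 13122·x^9 + 6561·x^10)·Dx^5  (order 5).
h: a_k = 0, 0, 0, 2, -3/4, -16/5, …
ICs: h(0) = 0, h′(0) = 0, h′′(0) = 0, h′′′(0) = 12, h′′′′(0) = -18.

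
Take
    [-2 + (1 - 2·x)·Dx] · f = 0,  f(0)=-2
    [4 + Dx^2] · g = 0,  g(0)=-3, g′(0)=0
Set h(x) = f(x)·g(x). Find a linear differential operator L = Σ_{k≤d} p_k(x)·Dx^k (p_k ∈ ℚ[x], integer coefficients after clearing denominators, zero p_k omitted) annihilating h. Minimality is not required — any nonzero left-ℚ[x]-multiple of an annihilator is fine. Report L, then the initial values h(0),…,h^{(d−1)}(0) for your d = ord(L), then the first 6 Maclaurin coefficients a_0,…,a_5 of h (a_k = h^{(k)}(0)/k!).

L = (-4 + 8·x) + 4·Dx + (-1 + 2·x)·Dx^2  (order 2).
h: a_k = 6, 12, 12, 24, 52, 104, …
ICs: h(0) = 6, h′(0) = 12.

f: a_k = -2, -4, -8, -16, -32, -64, …
g: a_k = -3, 0, 6, 0, -2, 0, …
L₀ := L_f ⊗_s L_g (sym. prod.), ord ≤ 2.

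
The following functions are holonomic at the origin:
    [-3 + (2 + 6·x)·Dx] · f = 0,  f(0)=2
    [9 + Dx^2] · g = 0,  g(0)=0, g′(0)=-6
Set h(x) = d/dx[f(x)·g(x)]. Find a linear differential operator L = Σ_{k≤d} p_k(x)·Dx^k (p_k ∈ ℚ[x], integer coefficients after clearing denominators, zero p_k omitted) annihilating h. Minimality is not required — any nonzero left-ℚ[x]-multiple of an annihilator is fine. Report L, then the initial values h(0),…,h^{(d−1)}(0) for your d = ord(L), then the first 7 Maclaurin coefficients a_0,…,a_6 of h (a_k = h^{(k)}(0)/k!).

f: a_k = 2, 3, -9/4, 27/8, -405/64, 1701/128, -15309/512, …
g: a_k = 0, -6, 0, 9, 0, -81/20, 0, …
h₀=f·g: eliminate ⇒ L₀, order ≤ 1·2.
h₀' ⇒ L via d/dx closure of L₀.
L = (477 + 3888·x + 11016·x^2 + 15552·x^3 + 11664·x^4) + (-12 - 324·x - 1296·x^2 - 1296·x^3)·Dx + (28 + 264·x + 972·x^2 + 1728·x^3 + 1296·x^4)·Dx^2  (order 2).
h: a_k = -12, -36, 189/2, 27, 1539/32, -59049/160, 238869/256, …
ICs: h(0) = -12, h′(0) = -36.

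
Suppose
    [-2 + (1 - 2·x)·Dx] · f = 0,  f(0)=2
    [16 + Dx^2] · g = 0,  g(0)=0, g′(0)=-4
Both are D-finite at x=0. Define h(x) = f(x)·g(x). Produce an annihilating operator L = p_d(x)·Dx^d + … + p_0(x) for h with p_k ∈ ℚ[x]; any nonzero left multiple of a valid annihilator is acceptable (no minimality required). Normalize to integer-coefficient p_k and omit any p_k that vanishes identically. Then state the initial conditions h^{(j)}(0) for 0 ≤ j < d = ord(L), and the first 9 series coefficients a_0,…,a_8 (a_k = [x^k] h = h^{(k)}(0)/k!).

f: a_k = 2, 4, 8, 16, 32, 64, 128, 256, 512, …
g: a_k = 0, -4, 0, 32/3, 0, -128/15, 0, 1024/315, 0, …
h₀=f·g: eliminate ⇒ L₀, order ≤ 1·2.
L = (-16 + 32·x) + 4·Dx + (-1 + 2·x)·Dx^2  (order 2).
h: a_k = 0, -8, -16, -32/3, -64/3, -896/15, -1792/15, -73216/315, -146432/315, …
ICs: h(0) = 0, h′(0) = -8.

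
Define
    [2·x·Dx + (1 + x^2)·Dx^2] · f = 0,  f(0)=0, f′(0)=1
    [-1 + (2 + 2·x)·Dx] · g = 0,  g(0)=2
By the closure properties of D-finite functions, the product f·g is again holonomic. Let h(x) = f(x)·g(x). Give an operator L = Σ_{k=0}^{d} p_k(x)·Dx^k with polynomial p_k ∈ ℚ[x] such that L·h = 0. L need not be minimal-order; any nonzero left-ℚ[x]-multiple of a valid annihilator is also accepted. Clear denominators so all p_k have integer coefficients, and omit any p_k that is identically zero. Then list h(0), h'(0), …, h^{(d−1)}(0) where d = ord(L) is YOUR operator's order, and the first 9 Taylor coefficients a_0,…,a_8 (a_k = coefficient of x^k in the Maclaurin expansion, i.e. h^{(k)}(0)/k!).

L = (3 - 4·x - x^2) + (-4 + 4·x + 12·x^2 + 4·x^3)·Dx + (4 + 8·x + 8·x^2 + 8·x^3 + 4·x^4)·Dx^2  (order 2).
h: a_k = 0, 2, 1, -11/12, -5/24, 389/960, 409/1920, -18853/53760, -11167/107520, …
ICs: h(0) = 0, h′(0) = 2.

f: a_k = 0, 1, 0, -1/3, 0, 1/5, 0, -1/7, 0, …
g: a_k = 2, 1, -1/4, 1/8, -5/64, 7/128, -21/512, 33/1024, -429/16384, …
L₀ := L_f ⊗_s L_g (sym. prod.), ord ≤ 2.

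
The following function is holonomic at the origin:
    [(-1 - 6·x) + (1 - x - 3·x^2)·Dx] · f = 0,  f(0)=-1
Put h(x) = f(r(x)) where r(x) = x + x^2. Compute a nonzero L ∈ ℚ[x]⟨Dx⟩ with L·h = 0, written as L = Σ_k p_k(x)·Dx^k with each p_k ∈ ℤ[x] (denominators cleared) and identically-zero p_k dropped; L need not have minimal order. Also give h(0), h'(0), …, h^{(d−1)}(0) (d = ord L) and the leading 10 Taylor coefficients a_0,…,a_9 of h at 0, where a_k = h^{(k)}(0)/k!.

L = (1 + 8·x + 18·x^2 + 12·x^3) + (-1 + x + 4·x^2 + 6·x^3 + 3·x^4)·Dx  (order 1).
h: a_k = -1, -1, -5, -15, -44, -137, -418, -1275, -3901, -11920, …
ICs: h(0) = -1.

f: a_k = -1, -1, -4, -7, -19, -40, -97, -217, -508, -1159, …
L₀ from L_f via x↦r, Dx↦r'^{-1}Dx.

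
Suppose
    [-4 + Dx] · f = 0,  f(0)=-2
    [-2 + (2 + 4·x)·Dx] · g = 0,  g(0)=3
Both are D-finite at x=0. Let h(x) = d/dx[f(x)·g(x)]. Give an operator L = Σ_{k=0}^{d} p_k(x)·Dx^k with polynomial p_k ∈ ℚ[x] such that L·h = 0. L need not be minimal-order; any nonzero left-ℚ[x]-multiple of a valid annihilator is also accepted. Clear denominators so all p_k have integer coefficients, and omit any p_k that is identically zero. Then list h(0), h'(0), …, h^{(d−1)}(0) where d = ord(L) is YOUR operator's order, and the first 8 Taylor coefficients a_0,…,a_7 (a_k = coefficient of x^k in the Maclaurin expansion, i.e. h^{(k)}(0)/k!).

L = (23 + 80·x + 64·x^2) + (-5 - 18·x - 16·x^2)·Dx  (order 1).
h: a_k = -30, -138, -309, -449, -1949/4, -1643/4, -36047/120, -135617/840, …
ICs: h(0) = -30.

f: a_k = -2, -8, -16, -64/3, -64/3, -256/15, -512/45, -2048/315, …
g: a_k = 3, 3, -3/2, 3/2, -15/8, 21/8, -63/16, 99/16, …
L₀ := L_f ⊗_s L_g (sym. prod.), ord ≤ 1.
Derive L from L₀ (diff closure).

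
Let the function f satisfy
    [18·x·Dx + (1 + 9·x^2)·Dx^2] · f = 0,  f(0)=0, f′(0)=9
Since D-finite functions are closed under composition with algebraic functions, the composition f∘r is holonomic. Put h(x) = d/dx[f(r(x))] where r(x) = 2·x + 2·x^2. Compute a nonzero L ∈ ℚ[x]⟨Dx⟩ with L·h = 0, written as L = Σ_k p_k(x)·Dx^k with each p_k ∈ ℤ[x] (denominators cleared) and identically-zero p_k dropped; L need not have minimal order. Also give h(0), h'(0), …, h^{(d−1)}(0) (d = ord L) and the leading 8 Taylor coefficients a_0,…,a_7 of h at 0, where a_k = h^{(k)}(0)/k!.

L = (-2 + 72·x + 288·x^2 + 432·x^3 + 216·x^4) + (1 + 2·x + 36·x^2 + 144·x^3 + 180·x^4 + 72·x^5)·Dx  (order 1).
h: a_k = 18, 36, -648, -2592, 20088, 138672, -513216, -6345216, …
ICs: h(0) = 18.

f: a_k = 0, 9, 0, -27, 0, 729/5, 0, -6561/7, …
Change of var in L_f (x↦r) gives L₀.
Differentiate: ansatz ord ≤ ord L₀ ⇒ L.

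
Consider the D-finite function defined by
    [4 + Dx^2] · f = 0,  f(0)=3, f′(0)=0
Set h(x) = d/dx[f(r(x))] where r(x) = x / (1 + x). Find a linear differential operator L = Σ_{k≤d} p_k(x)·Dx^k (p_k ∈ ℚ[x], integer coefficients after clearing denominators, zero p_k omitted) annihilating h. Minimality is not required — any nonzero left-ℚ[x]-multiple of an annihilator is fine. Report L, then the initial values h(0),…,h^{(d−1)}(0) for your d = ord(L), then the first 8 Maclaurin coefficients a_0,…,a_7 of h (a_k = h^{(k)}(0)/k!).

L = (10 + 12·x + 6·x^2) + (6 + 18·x + 18·x^2 + 6·x^3)·Dx + (1 + 4·x + 6·x^2 + 4·x^3 + x^4)·Dx^2  (order 2).
h: a_k = 0, -12, 36, -64, 80, -308/5, -84/5, 18832/105, …
ICs: h(0) = 0, h′(0) = -12.

f: a_k = 3, 0, -6, 0, 2, 0, -4/15, 0, …
Substitute x→r, Dx→(1/r')Dx; clear ⇒ L₀.
h=h₀': d/dx-closure on L₀ ⇒ L.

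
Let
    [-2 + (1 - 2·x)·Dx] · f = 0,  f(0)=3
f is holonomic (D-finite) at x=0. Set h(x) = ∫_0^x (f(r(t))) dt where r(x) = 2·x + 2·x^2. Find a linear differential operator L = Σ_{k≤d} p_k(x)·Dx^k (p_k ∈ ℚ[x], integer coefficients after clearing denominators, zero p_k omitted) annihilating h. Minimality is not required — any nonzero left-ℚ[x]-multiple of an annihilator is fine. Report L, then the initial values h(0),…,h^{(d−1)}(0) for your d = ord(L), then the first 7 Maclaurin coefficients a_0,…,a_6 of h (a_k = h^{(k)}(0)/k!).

L = (4 + 8·x)·Dx + (-1 + 4·x + 4·x^2)·Dx^2  (order 2).
h: a_k = 0, 3, 6, 20, 72, 1392/5, 1120, …
ICs: h(0) = 0, h′(0) = 3.

f: a_k = 3, 6, 12, 24, 48, 96, 192, …
Substitute x→r, Dx→(1/r')Dx; clear ⇒ L₀.
h=∫h₀ ⇒ L = L₀·Dx.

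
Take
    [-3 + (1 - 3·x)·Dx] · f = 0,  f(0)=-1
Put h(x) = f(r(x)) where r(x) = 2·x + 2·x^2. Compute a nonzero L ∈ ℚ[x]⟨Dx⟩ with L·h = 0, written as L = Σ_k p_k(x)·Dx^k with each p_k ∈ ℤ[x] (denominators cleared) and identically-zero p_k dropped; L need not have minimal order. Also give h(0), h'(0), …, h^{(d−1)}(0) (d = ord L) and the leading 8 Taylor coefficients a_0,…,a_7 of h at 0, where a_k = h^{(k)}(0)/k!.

L = (6 + 12·x) + (-1 + 6·x + 6·x^2)·Dx  (order 1).
h: a_k = -1, -6, -42, -288, -1980, -13608, -93528, -642816, …
ICs: h(0) = -1.

f: a_k = -1, -3, -9, -27, -81, -243, -729, -2187, …
L₀ from L_f via x↦r, Dx↦r'^{-1}Dx.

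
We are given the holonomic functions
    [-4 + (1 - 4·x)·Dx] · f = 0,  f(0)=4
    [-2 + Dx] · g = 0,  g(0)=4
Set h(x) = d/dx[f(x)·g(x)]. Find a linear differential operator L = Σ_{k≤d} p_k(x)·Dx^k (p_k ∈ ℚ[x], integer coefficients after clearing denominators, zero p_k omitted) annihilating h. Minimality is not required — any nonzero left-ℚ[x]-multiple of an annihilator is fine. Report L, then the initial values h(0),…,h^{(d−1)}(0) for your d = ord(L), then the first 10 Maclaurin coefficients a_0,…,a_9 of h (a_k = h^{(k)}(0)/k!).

f: a_k = 4, 16, 64, 256, 1024, 4096, 16384, 65536, 262144, 1048576, …
g: a_k = 4, 8, 8, 16/3, 8/3, 16/15, 16/45, 32/315, 8/315, 16/2835, …
h₀=f·g: eliminate ⇒ L₀, order ≤ 1·1.
h₀' ⇒ L via d/dx closure of L₀.
L = (26 - 48·x + 32·x^2) + (-3 + 16·x - 16·x^2)·Dx  (order 1).
h: a_k = 96, 832, 5056, 27008, 405184/3, 9724544/15, 45381248/15, 4356600064/315, 19604700352/315, 261396004736/945, …
ICs: h(0) = 96.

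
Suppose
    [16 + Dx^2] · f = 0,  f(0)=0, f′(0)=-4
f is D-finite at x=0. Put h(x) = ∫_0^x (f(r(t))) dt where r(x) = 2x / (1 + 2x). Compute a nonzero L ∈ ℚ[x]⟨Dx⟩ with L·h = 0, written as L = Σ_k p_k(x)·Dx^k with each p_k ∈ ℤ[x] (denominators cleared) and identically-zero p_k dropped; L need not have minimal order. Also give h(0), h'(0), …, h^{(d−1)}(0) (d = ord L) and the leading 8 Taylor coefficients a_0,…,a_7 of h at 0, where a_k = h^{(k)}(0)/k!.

f: a_k = 0, -4, 0, 32/3, 0, -128/15, 0, 1024/315, …
Change of var in L_f (x↦r) gives L₀.
h=∫₀ˣh₀: take L = L₀·Dx.
L = 64·Dx + (4 + 24·x + 48·x^2 + 32·x^3)·Dx^2 + (1 + 8·x + 24·x^2 + 32·x^3 + 16·x^4)·Dx^3  (order 3).
h: a_k = 0, 0, -4, 16/3, 40/3, -448/5, 12352/45, -3840/7, …
ICs: h(0) = 0, h′(0) = 0, h′′(0) = -8.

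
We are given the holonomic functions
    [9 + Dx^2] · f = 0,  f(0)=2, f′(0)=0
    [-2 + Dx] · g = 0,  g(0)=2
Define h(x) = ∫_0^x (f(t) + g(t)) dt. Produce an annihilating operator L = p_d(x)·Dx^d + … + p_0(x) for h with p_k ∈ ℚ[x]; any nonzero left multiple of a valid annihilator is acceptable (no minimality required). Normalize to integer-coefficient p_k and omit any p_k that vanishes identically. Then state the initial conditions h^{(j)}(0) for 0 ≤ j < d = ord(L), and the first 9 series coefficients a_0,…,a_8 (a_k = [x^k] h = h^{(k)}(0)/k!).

L = -18·Dx + 9·Dx^2 - 2·Dx^3 + Dx^4  (order 4).
h: a_k = 0, 4, 2, -5/3, 2/3, 97/60, 4/45, -19/72, 2/315, …
ICs: h(0) = 0, h′(0) = 4, h′′(0) = 4, h′′′(0) = -10.

f: a_k = 2, 0, -9, 0, 27/4, 0, -81/40, 0, 729/2240, …
g: a_k = 2, 4, 4, 8/3, 4/3, 8/15, 8/45, 16/315, 4/315, …
Weyl lclm of L_f,L_g ⇒ L₀ (ord ≤ 3).
h=∫h₀ ⇒ L = L₀·Dx.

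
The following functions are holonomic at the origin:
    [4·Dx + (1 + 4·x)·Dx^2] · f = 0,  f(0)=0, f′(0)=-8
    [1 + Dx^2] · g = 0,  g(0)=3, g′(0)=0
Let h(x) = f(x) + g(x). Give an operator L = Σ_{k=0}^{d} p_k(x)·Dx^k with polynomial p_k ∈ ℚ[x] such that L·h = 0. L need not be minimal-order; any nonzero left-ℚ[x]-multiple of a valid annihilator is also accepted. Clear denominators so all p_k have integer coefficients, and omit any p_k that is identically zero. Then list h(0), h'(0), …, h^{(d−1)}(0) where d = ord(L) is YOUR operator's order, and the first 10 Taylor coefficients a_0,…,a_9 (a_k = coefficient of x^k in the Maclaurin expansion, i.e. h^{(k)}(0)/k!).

f: a_k = 0, -8, 16, -128/3, 128, -2048/5, 4096/3, -32768/7, 16384, -524288/9, …
g: a_k = 3, 0, -3/2, 0, 1/8, 0, -1/240, 0, 1/13440, 0, …
h₀=f+g: left-lcm gives L₀, ord ≤ 4.
L = (388 + 32·x + 64·x^2)·Dx + (33 + 140·x + 48·x^2 + 64·x^3)·Dx^2 + (388 + 32·x + 64·x^2)·Dx^3 + (33 + 140·x + 48·x^2 + 64·x^3)·Dx^4  (order 4).
h: a_k = 3, -8, 29/2, -128/3, 1025/8, -2048/5, 327679/240, -32768/7, 220200961/13440, -524288/9, …
ICs: h(0) = 3, h′(0) = -8, h′′(0) = 29, h′′′(0) = -256.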